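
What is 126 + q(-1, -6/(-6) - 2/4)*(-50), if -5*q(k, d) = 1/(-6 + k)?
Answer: 872/7 ≈ 124.57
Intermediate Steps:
q(k, d) = -1/(5*(-6 + k))
126 + q(-1, -6/(-6) - 2/4)*(-50) = 126 - 1/(-30 + 5*(-1))*(-50) = 126 - 1/(-30 - 5)*(-50) = 126 - 1/(-35)*(-50) = 126 - 1*(-1/35)*(-50) = 126 + (1/35)*(-50) = 126 - 10/7 = 872/7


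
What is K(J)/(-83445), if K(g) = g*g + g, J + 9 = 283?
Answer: -15070/16689 ≈ -0.90299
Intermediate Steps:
J = 274 (J = -9 + 283 = 274)
K(g) = g + g**2 (K(g) = g**2 + g = g + g**2)
K(J)/(-83445) = (274*(1 + 274))/(-83445) = (274*275)*(-1/83445) = 75350*(-1/83445) = -15070/16689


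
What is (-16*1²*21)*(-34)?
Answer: 11424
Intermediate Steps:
(-16*1²*21)*(-34) = (-16*1*21)*(-34) = -16*21*(-34) = -336*(-34) = 11424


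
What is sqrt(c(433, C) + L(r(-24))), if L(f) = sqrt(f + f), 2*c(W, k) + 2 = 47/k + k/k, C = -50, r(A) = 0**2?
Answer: I*sqrt(97)/10 ≈ 0.98489*I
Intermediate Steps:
r(A) = 0
c(W, k) = -1/2 + 47/(2*k) (c(W, k) = -1 + (47/k + k/k)/2 = -1 + (47/k + 1)/2 = -1 + (1 + 47/k)/2 = -1 + (1/2 + 47/(2*k)) = -1/2 + 47/(2*k))
L(f) = sqrt(2)*sqrt(f) (L(f) = sqrt(2*f) = sqrt(2)*sqrt(f))
sqrt(c(433, C) + L(r(-24))) = sqrt((1/2)*(47 - 1*(-50))/(-50) + sqrt(2)*sqrt(0)) = sqrt((1/2)*(-1/50)*(47 + 50) + sqrt(2)*0) = sqrt((1/2)*(-1/50)*97 + 0) = sqrt(-97/100 + 0) = sqrt(-97/100) = I*sqrt(97)/10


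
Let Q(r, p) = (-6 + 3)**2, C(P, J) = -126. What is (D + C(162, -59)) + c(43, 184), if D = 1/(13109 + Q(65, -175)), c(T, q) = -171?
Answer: -3896045/13118 ≈ -297.00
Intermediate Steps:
Q(r, p) = 9 (Q(r, p) = (-3)**2 = 9)
D = 1/13118 (D = 1/(13109 + 9) = 1/13118 ≈ 7.6231e-5)
(D + C(162, -59)) + c(43, 184) = (1/13118 - 126) - 171 = -1652867/13118 - 171 = -3896045/13118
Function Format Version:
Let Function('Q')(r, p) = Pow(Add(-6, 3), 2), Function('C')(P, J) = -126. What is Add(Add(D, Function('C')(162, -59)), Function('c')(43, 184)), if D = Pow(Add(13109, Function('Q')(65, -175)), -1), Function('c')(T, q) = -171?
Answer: Rational(-3896045, 13118) ≈ -297.00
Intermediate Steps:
Function('Q')(r, p) = 9 (Function('Q')(r, p) = Pow(-3, 2) = 9)
D = Rational(1, 13118) (D = Pow(Add(13109, 9), -1) = Pow(13118, -1) = Rational(1, 13118) ≈ 7.6231e-5)
Add(Add(D, Function('C')(162, -59)), Function('c')(43, 184)) = Add(Add(Rational(1, 13118), -126), -171) = Add(Rational(-1652867, 13118), -171) = Rational(-3896045, 13118)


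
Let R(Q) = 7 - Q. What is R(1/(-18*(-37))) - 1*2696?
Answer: -1790875/666 ≈ -2689.0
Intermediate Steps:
R(1/(-18*(-37))) - 1*2696 = (7 - 1/((-18)*(-37))) - 1*2696 = (7 - (-1)*(-1)/(18*37)) - 2696 = (7 - 1*1/666) - 2696 = (7 - 1/666) - 2696 = 4661/666 - 2696 = -1790875/666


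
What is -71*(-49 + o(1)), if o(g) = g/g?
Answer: 3408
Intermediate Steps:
o(g) = 1
-71*(-49 + o(1)) = -71*(-49 + 1) = -71*(-48) = 3408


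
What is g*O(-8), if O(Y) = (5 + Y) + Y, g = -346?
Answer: 3806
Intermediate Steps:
O(Y) = 5 + 2*Y
g*O(-8) = -346*(5 + 2*(-8)) = -346*(5 - 16) = -346*(-11) = 3806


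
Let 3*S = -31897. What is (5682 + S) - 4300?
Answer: -27751/3 ≈ -9250.3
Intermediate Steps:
S = -31897/3 (S = (⅓)*(-31897) = -31897/3 ≈ -10632.)
(5682 + S) - 4300 = (5682 - 31897/3) - 4300 = -14851/3 - 4300 = -27751/3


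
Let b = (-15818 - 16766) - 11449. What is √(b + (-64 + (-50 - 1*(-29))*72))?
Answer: I*√45609 ≈ 213.56*I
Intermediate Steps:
b = -44033 (b = -32584 - 11449 = -44033)
√(b + (-64 + (-50 - 1*(-29))*72)) = √(-44033 + (-64 + (-50 - 1*(-29))*72)) = √(-44033 + (-64 + (-50 + 29)*72)) = √(-44033 + (-64 - 21*72)) = √(-44033 + (-64 - 1512)) = √(-44033 - 1576) = √(-45609) = I*√45609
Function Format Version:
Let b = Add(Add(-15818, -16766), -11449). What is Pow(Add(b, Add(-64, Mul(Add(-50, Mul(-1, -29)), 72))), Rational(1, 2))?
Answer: Mul(I, Pow(45609, Rational(1, 2))) ≈ Mul(213.56, I)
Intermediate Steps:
b = -44033 (b = Add(-32584, -11449) = -44033)
Pow(Add(b, Add(-64, Mul(Add(-50, Mul(-1, -29)), 72))), Rational(1, 2)) = Pow(Add(-44033, Add(-64, Mul(Add(-50, Mul(-1, -29)), 72))), Rational(1, 2)) = Pow(Add(-44033, Add(-64, Mul(Add(-50, 29), 72))), Rational(1, 2)) = Pow(Add(-44033, Add(-64, Mul(-21, 72))), Rational(1, 2)) = Pow(Add(-44033, Add(-64, -1512)), Rational(1, 2)) = Pow(Add(-44033, -1576), Rational(1, 2)) = Pow(-45609, Rational(1, 2)) = Mul(I, Pow(45609, Rational(1, 2)))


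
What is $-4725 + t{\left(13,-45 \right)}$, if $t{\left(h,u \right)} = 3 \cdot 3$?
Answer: $-4716$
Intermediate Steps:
$t{\left(h,u \right)} = 9$
$-4725 + t{\left(13,-45 \right)} = -4725 + 9 = -4716$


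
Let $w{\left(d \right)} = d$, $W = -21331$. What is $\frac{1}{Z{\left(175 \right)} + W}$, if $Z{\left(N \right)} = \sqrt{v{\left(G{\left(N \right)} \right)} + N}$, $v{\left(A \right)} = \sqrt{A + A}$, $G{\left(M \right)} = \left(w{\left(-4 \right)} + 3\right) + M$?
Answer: $- \frac{1}{21331 - \sqrt{175 + 2 \sqrt{87}}} \approx -4.6911 \cdot 10^{-5}$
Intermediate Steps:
$G{\left(M \right)} = -1 + M$ ($G{\left(M \right)} = \left(-4 + 3\right) + M = -1 + M$)
$v{\left(A \right)} = \sqrt{2} \sqrt{A}$ ($v{\left(A \right)} = \sqrt{2 A} = \sqrt{2} \sqrt{A}$)
$Z{\left(N \right)} = \sqrt{N + \sqrt{2} \sqrt{-1 + N}}$ ($Z{\left(N \right)} = \sqrt{\sqrt{2} \sqrt{-1 + N} + N} = \sqrt{N + \sqrt{2} \sqrt{-1 + N}}$)
$\frac{1}{Z{\left(175 \right)} + W} = \frac{1}{\sqrt{175 + \sqrt{2} \sqrt{-1 + 175}} - 21331} = \frac{1}{\sqrt{175 + \sqrt{2} \sqrt{174}} - 21331} = \frac{1}{\sqrt{175 + 2 \sqrt{87}} - 21331} = \frac{1}{-21331 + \sqrt{175 + 2 \sqrt{87}}}$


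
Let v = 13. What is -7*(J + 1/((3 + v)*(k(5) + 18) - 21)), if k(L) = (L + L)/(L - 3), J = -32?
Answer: 77721/347 ≈ 223.98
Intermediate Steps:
k(L) = 2*L/(-3 + L) (k(L) = (2*L)/(-3 + L) = 2*L/(-3 + L))
-7*(J + 1/((3 + v)*(k(5) + 18) - 21)) = -7*(-32 + 1/((3 + 13)*(2*5/(-3 + 5) + 18) - 21)) = -7*(-32 + 1/(16*(2*5/2 + 18) - 21)) = -7*(-32 + 1/(16*(2*5*(1/2) + 18) - 21)) = -7*(-32 + 1/(16*(5 + 18) - 21)) = -7*(-32 + 1/(16*23 - 21)) = -7*(-32 + 1/(368 - 21)) = -7*(-32 + 1/347) = -7*(-11103/347) = 77721/347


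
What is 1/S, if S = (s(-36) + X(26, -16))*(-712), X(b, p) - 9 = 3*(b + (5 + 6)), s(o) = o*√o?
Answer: -5/1811328 - 3*I/603776 ≈ -2.7604e-6 - 4.9687e-6*I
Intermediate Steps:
s(o) = o^(3/2)
X(b, p) = 42 + 3*b (X(b, p) = 9 + 3*(b + (5 + 6)) = 9 + 3*(b + 11) = 9 + 3*(11 + b) = 9 + (33 + 3*b) = 42 + 3*b)
S = -85440 + 153792*I (S = ((-36)^(3/2) + (42 + 3*26))*(-712) = (-216*I + (42 + 78))*(-712) = (-216*I + 120)*(-712) = (120 - 216*I)*(-712) = -85440 + 153792*I ≈ -85440.0 + 1.5379e+5*I)
1/S = 1/(-85440 + 153792*I) = (-85440 - 153792*I)/30951972864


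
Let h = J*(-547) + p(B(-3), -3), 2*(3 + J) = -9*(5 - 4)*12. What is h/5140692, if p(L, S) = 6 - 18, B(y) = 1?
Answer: 3463/571188 ≈ 0.0060628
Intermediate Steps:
J = -57 (J = -3 + (-9*(5 - 4)*12)/2 = -3 + (-9*12)/2 = -3 + (½)*(-108) = -3 - 54 = -57)
p(L, S) = -12
h = 31167 (h = -57*(-547) - 12 = 31179 - 12 = 31167)
h/5140692 = 31167/5140692 = 31167*(1/5140692) = 3463/571188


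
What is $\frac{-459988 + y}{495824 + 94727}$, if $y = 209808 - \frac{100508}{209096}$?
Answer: $- \frac{13077934447}{30870462974} \approx -0.42364$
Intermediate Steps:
$y = \frac{10967478265}{52274}$ ($y = 209808 - \frac{25127}{52274} = \frac{10967478265}{52274} \approx 2.0981 \cdot 10^{5}$)
$\frac{-459988 + y}{495824 + 94727} = \frac{-459988 + \frac{10967478265}{52274}}{495824 + 94727} = - \frac{13077934447}{52274 \cdot 590551} = \left(- \frac{13077934447}{52274}\right) \frac{1}{590551} = - \frac{13077934447}{30870462974}$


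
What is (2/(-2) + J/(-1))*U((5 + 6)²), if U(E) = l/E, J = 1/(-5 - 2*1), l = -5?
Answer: 30/847 ≈ 0.035419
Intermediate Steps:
J = -⅐ (J = 1/(-5 - 2) = 1/(-7) = -⅐ ≈ -0.14286)
U(E) = -5/E
(2/(-2) + J/(-1))*U((5 + 6)²) = (2/(-2) - ⅐/(-1))*(-5/(5 + 6)²) = (2*(-½) - ⅐*(-1))*(-5/(11²)) = (-1 + ⅐)*(-5/121) = -(-30)/(7*121) = -6/7*(-5/121) = 30/847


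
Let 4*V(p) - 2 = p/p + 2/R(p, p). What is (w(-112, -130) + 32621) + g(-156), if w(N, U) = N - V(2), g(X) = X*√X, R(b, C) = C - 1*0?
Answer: 32508 - 312*I*√39 ≈ 32508.0 - 1948.4*I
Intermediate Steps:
R(b, C) = C (R(b, C) = C + 0 = C)
g(X) = X^(3/2)
V(p) = ¾ + 1/(2*p) (V(p) = ½ + (p/p + 2/p)/4 = ½ + (1 + 2/p)/4 = ½ + (¼ + 1/(2*p)) = ¾ + 1/(2*p))
w(N, U) = -1 + N (w(N, U) = N - (2 + 3*2)/(4*2) = N - (2 + 6)/(4*2) = N - 8/(4*2) = N - 1*1 = N - 1 = -1 + N)
(w(-112, -130) + 32621) + g(-156) = ((-1 - 112) + 32621) + (-156)^(3/2) = (-113 + 32621) - 312*I*√39 = 32508 - 312*I*√39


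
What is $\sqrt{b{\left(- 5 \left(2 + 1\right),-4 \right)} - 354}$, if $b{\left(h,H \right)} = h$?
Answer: $3 i \sqrt{41} \approx 19.209 i$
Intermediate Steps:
$\sqrt{b{\left(- 5 \left(2 + 1\right),-4 \right)} - 354} = \sqrt{- 5 \left(2 + 1\right) - 354} = \sqrt{\left(-5\right) 3 - 354} = \sqrt{-15 - 354} = \sqrt{-369} = 3 i \sqrt{41}$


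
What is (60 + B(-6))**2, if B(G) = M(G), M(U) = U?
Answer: 2916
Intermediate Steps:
B(G) = G
(60 + B(-6))**2 = (60 - 6)**2 = 54**2 = 2916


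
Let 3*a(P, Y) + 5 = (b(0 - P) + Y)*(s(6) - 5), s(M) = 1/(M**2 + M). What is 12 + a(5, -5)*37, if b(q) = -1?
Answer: 2230/7 ≈ 318.57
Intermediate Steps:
s(M) = 1/(M + M**2)
a(P, Y) = -1/126 - 209*Y/126 (a(P, Y) = -5/3 + ((-1 + Y)*(1/(6*(1 + 6)) - 5))/3 = -5/3 + ((-1 + Y)*((1/6)/7 - 5))/3 = -5/3 + ((-1 + Y)*((1/6)*(1/7) - 5))/3 = -5/3 + ((-1 + Y)*(1/42 - 5))/3 = -5/3 + ((-1 + Y)*(-209/42))/3 = -5/3 + (209/42 - 209*Y/42)/3 = -5/3 + (209/126 - 209*Y/126) = -1/126 - 209*Y/126)
12 + a(5, -5)*37 = 12 + (-1/126 - 209/126*(-5))*37 = 12 + (-1/126 + 1045/126)*37 = 12 + (58/7)*37 = 12 + 2146/7 = 2230/7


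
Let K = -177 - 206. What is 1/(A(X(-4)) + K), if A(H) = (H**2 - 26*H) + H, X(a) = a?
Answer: -1/267 ≈ -0.0037453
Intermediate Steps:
A(H) = H**2 - 25*H
K = -383
1/(A(X(-4)) + K) = 1/(-4*(-25 - 4) - 383) = 1/(-4*(-29) - 383) = 1/(116 - 383) = 1/(-267) = -1/267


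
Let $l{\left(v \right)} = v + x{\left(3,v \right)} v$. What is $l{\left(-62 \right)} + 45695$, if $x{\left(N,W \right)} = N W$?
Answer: $57165$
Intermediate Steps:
$l{\left(v \right)} = v + 3 v^{2}$ ($l{\left(v \right)} = v + 3 v v = v + 3 v^{2}$)
$l{\left(-62 \right)} + 45695 = - 62 \left(1 + 3 \left(-62\right)\right) + 45695 = - 62 \left(1 - 186\right) + 45695 = \left(-62\right) \left(-185\right) + 45695 = 11470 + 45695 = 57165$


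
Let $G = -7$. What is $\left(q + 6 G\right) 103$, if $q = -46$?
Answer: $-9064$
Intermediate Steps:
$\left(q + 6 G\right) 103 = \left(-46 + 6 \left(-7\right)\right) 103 = \left(-46 - 42\right) 103 = \left(-88\right) 103 = -9064$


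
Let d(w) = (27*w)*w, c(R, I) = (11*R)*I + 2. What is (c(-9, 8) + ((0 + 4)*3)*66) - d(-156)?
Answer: -657070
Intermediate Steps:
c(R, I) = 2 + 11*I*R (c(R, I) = 11*I*R + 2 = 2 + 11*I*R)
d(w) = 27*w²
(c(-9, 8) + ((0 + 4)*3)*66) - d(-156) = ((2 + 11*8*(-9)) + ((0 + 4)*3)*66) - 27*(-156)² = ((2 - 792) + (4*3)*66) - 27*24336 = (-790 + 12*66) - 1*657072 = (-790 + 792) - 657072 = 2 - 657072 = -657070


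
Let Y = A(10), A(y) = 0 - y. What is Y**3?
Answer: -1000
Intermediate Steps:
A(y) = -y
Y = -10 (Y = -1*10 = -10)
Y**3 = (-10)**3 = -1000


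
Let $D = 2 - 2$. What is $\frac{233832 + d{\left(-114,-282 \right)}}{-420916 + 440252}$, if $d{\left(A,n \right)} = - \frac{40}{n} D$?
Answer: $\frac{29229}{2417} \approx 12.093$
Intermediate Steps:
$D = 0$ ($D = 2 - 2 = 0$)
$d{\left(A,n \right)} = 0$ ($d{\left(A,n \right)} = - \frac{40}{n} 0 = 0$)
$\frac{233832 + d{\left(-114,-282 \right)}}{-420916 + 440252} = \frac{233832 + 0}{-420916 + 440252} = \frac{233832}{19336} = 233832 \cdot \frac{1}{19336} = \frac{29229}{2417}$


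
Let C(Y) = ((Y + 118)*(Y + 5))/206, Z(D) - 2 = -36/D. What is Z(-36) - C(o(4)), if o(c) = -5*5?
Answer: 1239/103 ≈ 12.029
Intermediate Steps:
o(c) = -25
Z(D) = 2 - 36/D
C(Y) = (5 + Y)*(118 + Y)/206 (C(Y) = ((118 + Y)*(5 + Y))*(1/206) = ((5 + Y)*(118 + Y))*(1/206) = (5 + Y)*(118 + Y)/206)
Z(-36) - C(o(4)) = (2 - 36/(-36)) - (295/103 + (1/206)*(-25)**2 + (123/206)*(-25)) = (2 - 36*(-1/36)) - (295/103 + (1/206)*625 - 3075/206) = (2 + 1) - (295/103 + 625/206 - 3075/206) = 3 - 1*(-930/103) = 3 + 930/103 = 1239/103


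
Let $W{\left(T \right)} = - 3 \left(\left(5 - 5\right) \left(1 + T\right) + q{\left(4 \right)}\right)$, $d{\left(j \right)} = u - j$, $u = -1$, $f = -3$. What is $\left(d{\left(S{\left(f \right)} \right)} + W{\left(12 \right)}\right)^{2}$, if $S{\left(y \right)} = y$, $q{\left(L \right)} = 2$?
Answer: $16$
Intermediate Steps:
$d{\left(j \right)} = -1 - j$
$W{\left(T \right)} = -6$ ($W{\left(T \right)} = - 3 \left(\left(5 - 5\right) \left(1 + T\right) + 2\right) = - 3 \left(0 \left(1 + T\right) + 2\right) = - 3 \left(0 + 2\right) = \left(-3\right) 2 = -6$)
$\left(d{\left(S{\left(f \right)} \right)} + W{\left(12 \right)}\right)^{2} = \left(\left(-1 - -3\right) - 6\right)^{2} = \left(\left(-1 + 3\right) - 6\right)^{2} = \left(2 - 6\right)^{2} = \left(-4\right)^{2} = 16$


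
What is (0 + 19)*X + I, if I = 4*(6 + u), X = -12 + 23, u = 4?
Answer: 249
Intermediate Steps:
X = 11
I = 40 (I = 4*(6 + 4) = 4*10 = 40)
(0 + 19)*X + I = (0 + 19)*11 + 40 = 19*11 + 40 = 209 + 40 = 249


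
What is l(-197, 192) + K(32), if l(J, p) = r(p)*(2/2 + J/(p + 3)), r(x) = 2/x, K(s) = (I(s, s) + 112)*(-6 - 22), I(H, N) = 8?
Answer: -31449601/9360 ≈ -3360.0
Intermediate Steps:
K(s) = -3360 (K(s) = (8 + 112)*(-6 - 22) = 120*(-28) = -3360)
l(J, p) = 2*(1 + J/(3 + p))/p (l(J, p) = (2/p)*(2/2 + J/(p + 3)) = (2/p)*(2*(½) + J/(3 + p)) = (2/p)*(1 + J/(3 + p)) = 2*(1 + J/(3 + p))/p)
l(-197, 192) + K(32) = 2*(3 - 197 + 192)/(192*(3 + 192)) - 3360 = 2*(1/192)*(-2)/195 - 3360 = 2*(1/192)*(1/195)*(-2) - 3360 = -1/9360 - 3360 = -31449601/9360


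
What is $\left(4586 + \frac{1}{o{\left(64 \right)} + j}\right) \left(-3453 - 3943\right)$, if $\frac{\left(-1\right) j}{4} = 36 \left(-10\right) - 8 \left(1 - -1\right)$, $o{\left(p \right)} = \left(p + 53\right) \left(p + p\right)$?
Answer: $- \frac{139742392569}{4120} \approx -3.3918 \cdot 10^{7}$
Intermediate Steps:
$o{\left(p \right)} = 2 p \left(53 + p\right)$ ($o{\left(p \right)} = \left(53 + p\right) 2 p = 2 p \left(53 + p\right)$)
$j = 1504$ ($j = - 4 \left(36 \left(-10\right) - 8 \left(1 - -1\right)\right) = - 4 \left(-360 - 8 \left(1 + 1\right)\right) = - 4 \left(-360 - 16\right) = \left(-4\right) \left(-376\right) = 1504$)
$\left(4586 + \frac{1}{o{\left(64 \right)} + j}\right) \left(-3453 - 3943\right) = \left(4586 + \frac{1}{2 \cdot 64 \left(53 + 64\right) + 1504}\right) \left(-3453 - 3943\right) = \left(4586 + \frac{1}{2 \cdot 64 \cdot 117 + 1504}\right) \left(-7396\right) = \left(4586 + \frac{1}{14976 + 1504}\right) \left(-7396\right) = \left(4586 + \frac{1}{16480}\right) \left(-7396\right) = \frac{75577281}{16480} \left(-7396\right) = - \frac{139742392569}{4120}$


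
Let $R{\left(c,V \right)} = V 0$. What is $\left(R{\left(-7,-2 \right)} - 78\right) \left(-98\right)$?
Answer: $7644$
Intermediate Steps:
$R{\left(c,V \right)} = 0$
$\left(R{\left(-7,-2 \right)} - 78\right) \left(-98\right) = \left(0 - 78\right) \left(-98\right) = \left(-78\right) \left(-98\right) = 7644$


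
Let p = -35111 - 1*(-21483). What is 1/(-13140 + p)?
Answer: -1/26768 ≈ -3.7358e-5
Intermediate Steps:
p = -13628 (p = -35111 + 21483 = -13628)
1/(-13140 + p) = 1/(-13140 - 13628) = 1/(-26768) = -1/26768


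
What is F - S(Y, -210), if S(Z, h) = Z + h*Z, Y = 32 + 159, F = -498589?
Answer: -458670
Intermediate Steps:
Y = 191
S(Z, h) = Z + Z*h
F - S(Y, -210) = -498589 - 191*(1 - 210) = -498589 - 191*(-209) = -498589 - 1*(-39919) = -498589 + 39919 = -458670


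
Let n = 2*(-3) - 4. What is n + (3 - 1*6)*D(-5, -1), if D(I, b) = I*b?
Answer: -25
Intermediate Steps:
n = -10 (n = -6 - 4 = -10)
n + (3 - 1*6)*D(-5, -1) = -10 + (3 - 1*6)*(-5*(-1)) = -10 + (3 - 6)*5 = -10 - 3*5 = -10 - 15 = -25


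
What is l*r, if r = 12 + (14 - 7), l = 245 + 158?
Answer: 7657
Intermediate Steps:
l = 403
r = 19 (r = 12 + 7 = 19)
l*r = 403*19 = 7657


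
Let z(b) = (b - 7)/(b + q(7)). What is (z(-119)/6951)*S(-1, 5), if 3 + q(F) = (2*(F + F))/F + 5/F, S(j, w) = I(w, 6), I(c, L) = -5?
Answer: -210/271751 ≈ -0.00077277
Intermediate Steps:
S(j, w) = -5
q(F) = 1 + 5/F (q(F) = -3 + ((2*(F + F))/F + 5/F) = -3 + ((2*(2*F))/F + 5/F) = -3 + ((4*F)/F + 5/F) = -3 + (4 + 5/F) = 1 + 5/F)
z(b) = (-7 + b)/(12/7 + b) (z(b) = (b - 7)/(b + (5 + 7)/7) = (-7 + b)/(b + (⅐)*12) = (-7 + b)/(b + 12/7) = (-7 + b)/(12/7 + b))
(z(-119)/6951)*S(-1, 5) = ((7*(-7 - 119)/(12 + 7*(-119)))/6951)*(-5) = ((7*(-126)/(12 - 833))*(1/6951))*(-5) = ((7*(-126)/(-821))*(1/6951))*(-5) = ((7*(-1/821)*(-126))*(1/6951))*(-5) = ((882/821)*(1/6951))*(-5) = (42/271751)*(-5) = -210/271751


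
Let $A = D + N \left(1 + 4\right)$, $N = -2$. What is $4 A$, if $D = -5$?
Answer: $-60$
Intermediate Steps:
$A = -15$ ($A = -5 - 2 \left(1 + 4\right) = -5 - 10 = -15$)
$4 A = 4 \left(-15\right) = -60$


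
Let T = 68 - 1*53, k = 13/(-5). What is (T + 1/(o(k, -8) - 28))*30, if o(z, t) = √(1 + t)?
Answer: 50730/113 - 30*I*√7/791 ≈ 448.94 - 0.10034*I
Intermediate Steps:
k = -13/5 (k = 13*(-⅕) = -13/5 ≈ -2.6000)
T = 15 (T = 68 - 53 = 15)
(T + 1/(o(k, -8) - 28))*30 = (15 + 1/(√(1 - 8) - 28))*30 = (15 + 1/(√(-7) - 28))*30 = (15 + 1/(I*√7 - 28))*30 = (15 + 1/(-28 + I*√7))*30 = 450 + 30/(-28 + I*√7)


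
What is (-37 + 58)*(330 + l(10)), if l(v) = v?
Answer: 7140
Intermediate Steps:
(-37 + 58)*(330 + l(10)) = (-37 + 58)*(330 + 10) = 21*340 = 7140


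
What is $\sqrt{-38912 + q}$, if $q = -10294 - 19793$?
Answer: $i \sqrt{68999} \approx 262.68 i$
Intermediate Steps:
$q = -30087$
$\sqrt{-38912 + q} = \sqrt{-38912 - 30087} = \sqrt{-68999} = i \sqrt{68999}$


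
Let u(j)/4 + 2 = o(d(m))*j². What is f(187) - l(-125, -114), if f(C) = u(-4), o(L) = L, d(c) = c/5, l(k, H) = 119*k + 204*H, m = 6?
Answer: 190999/5 ≈ 38200.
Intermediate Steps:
d(c) = c/5 (d(c) = c*(⅕) = c/5)
u(j) = -8 + 24*j²/5 (u(j) = -8 + 4*(((⅕)*6)*j²) = -8 + 4*(6*j²/5) = -8 + 24*j²/5)
f(C) = 344/5 (f(C) = -8 + (24/5)*(-4)² = -8 + (24/5)*16 = -8 + 384/5 = 344/5)
f(187) - l(-125, -114) = 344/5 - (119*(-125) + 204*(-114)) = 344/5 - (-14875 - 23256) = 344/5 - 1*(-38131) = 344/5 + 38131 = 190999/5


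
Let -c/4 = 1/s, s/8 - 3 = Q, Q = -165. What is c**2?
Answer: 1/104976 ≈ 9.5260e-6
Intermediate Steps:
s = -1296 (s = 24 + 8*(-165) = 24 - 1320 = -1296)
c = 1/324 (c = -4/(-1296) = -4*(-1/1296) = 1/324 ≈ 0.0030864)
c**2 = (1/324)**2 = 1/104976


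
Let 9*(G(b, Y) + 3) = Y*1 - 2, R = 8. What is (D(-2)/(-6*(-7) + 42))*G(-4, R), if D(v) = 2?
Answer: -1/18 ≈ -0.055556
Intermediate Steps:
G(b, Y) = -29/9 + Y/9 (G(b, Y) = -3 + (Y*1 - 2)/9 = -3 + (Y - 2)/9 = -3 + (-2 + Y)/9 = -3 + (-2/9 + Y/9) = -29/9 + Y/9)
(D(-2)/(-6*(-7) + 42))*G(-4, R) = (2/(-6*(-7) + 42))*(-29/9 + (⅑)*8) = (2/(42 + 42))*(-29/9 + 8/9) = (2/84)*(-7/3) = (2*(1/84))*(-7/3) = (1/42)*(-7/3) = -1/18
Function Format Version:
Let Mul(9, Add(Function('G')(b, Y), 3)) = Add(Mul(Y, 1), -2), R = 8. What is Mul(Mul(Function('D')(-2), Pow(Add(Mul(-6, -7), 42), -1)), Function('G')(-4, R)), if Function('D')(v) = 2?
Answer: Rational(-1, 18) ≈ -0.055556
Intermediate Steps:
Function('G')(b, Y) = Add(Rational(-29, 9), Mul(Rational(1, 9), Y)) (Function('G')(b, Y) = Add(-3, Mul(Rational(1, 9), Add(Mul(Y, 1), -2))) = Add(-3, Mul(Rational(1, 9), Add(Y, -2))) = Add(-3, Mul(Rational(1, 9), Add(-2, Y))) = Add(-3, Add(Rational(-2, 9), Mul(Rational(1, 9), Y))) = Add(Rational(-29, 9), Mul(Rational(1, 9), Y)))
Mul(Mul(Function('D')(-2), Pow(Add(Mul(-6, -7), 42), -1)), Function('G')(-4, R)) = Mul(Mul(2, Pow(Add(Mul(-6, -7), 42), -1)), Add(Rational(-29, 9), Mul(Rational(1, 9), 8))) = Mul(Mul(2, Pow(Add(42, 42), -1)), Add(Rational(-29, 9), Rational(8, 9))) = Mul(Mul(2, Pow(84, -1)), Rational(-7, 3)) = Mul(Mul(2, Rational(1, 84)), Rational(-7, 3)) = Mul(Rational(1, 42), Rational(-7, 3)) = Rational(-1, 18)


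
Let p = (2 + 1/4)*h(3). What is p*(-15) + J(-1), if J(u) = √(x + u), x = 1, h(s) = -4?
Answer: 135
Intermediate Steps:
J(u) = √(1 + u)
p = -9 (p = (2 + 1/4)*(-4) = (2 + ¼)*(-4) = (9/4)*(-4) = -9)
p*(-15) + J(-1) = -9*(-15) + √(1 - 1) = 135 + √0 = 135 + 0 = 135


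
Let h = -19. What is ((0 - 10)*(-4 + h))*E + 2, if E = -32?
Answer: -7358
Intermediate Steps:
((0 - 10)*(-4 + h))*E + 2 = ((0 - 10)*(-4 - 19))*(-32) + 2 = -10*(-23)*(-32) + 2 = 230*(-32) + 2 = -7360 + 2 = -7358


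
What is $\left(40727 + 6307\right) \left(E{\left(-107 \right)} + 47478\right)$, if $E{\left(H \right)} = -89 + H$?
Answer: $2223861588$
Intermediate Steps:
$\left(40727 + 6307\right) \left(E{\left(-107 \right)} + 47478\right) = \left(40727 + 6307\right) \left(\left(-89 - 107\right) + 47478\right) = 47034 \left(-196 + 47478\right) = 47034 \cdot 47282 = 2223861588$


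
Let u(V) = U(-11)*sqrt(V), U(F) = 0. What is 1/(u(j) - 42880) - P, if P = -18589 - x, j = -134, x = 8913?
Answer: 1179285759/42880 ≈ 27502.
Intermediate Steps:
u(V) = 0 (u(V) = 0*sqrt(V) = 0)
P = -27502 (P = -18589 - 1*8913 = -18589 - 8913 = -27502)
1/(u(j) - 42880) - P = 1/(0 - 42880) - 1*(-27502) = 1/(-42880) + 27502 = -1/42880 + 27502 = 1179285759/42880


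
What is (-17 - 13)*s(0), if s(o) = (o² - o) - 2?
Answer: 60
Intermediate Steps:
s(o) = -2 + o² - o
(-17 - 13)*s(0) = (-17 - 13)*(-2 + 0² - 1*0) = -30*(-2 + 0 + 0) = -30*(-2) = 60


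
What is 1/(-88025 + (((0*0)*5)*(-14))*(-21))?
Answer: -1/88025 ≈ -1.1360e-5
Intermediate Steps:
1/(-88025 + (((0*0)*5)*(-14))*(-21)) = 1/(-88025 + ((0*5)*(-14))*(-21)) = 1/(-88025 + (0*(-14))*(-21)) = 1/(-88025 + 0*(-21)) = 1/(-88025 + 0) = 1/(-88025) = -1/88025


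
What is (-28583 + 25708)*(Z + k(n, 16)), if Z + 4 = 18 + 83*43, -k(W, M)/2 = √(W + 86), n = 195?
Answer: -10301125 + 5750*√281 ≈ -1.0205e+7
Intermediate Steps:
k(W, M) = -2*√(86 + W) (k(W, M) = -2*√(W + 86) = -2*√(86 + W))
Z = 3583 (Z = -4 + (18 + 83*43) = -4 + (18 + 3569) = -4 + 3587 = 3583)
(-28583 + 25708)*(Z + k(n, 16)) = (-28583 + 25708)*(3583 - 2*√(86 + 195)) = -2875*(3583 - 2*√281) = -10301125 + 5750*√281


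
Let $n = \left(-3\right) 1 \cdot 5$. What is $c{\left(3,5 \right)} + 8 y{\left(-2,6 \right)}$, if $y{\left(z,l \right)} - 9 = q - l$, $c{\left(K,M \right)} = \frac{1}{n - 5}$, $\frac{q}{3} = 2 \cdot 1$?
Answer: $\frac{1439}{20} \approx 71.95$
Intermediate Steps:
$q = 6$ ($q = 3 \cdot 2 \cdot 1 = 3 \cdot 2 = 6$)
$n = -15$ ($n = \left(-3\right) 5 = -15$)
$c{\left(K,M \right)} = - \frac{1}{20}$ ($c{\left(K,M \right)} = \frac{1}{-15 - 5} = \frac{1}{-20} = - \frac{1}{20}$)
$y{\left(z,l \right)} = 15 - l$ ($y{\left(z,l \right)} = 9 - \left(-6 + l\right) = 15 - l$)
$c{\left(3,5 \right)} + 8 y{\left(-2,6 \right)} = - \frac{1}{20} + 8 \left(15 - 6\right) = - \frac{1}{20} + 8 \cdot 9 = - \frac{1}{20} + 72 = \frac{1439}{20}$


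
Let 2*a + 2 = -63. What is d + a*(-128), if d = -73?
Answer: 4087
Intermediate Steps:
a = -65/2 (a = -1 + (1/2)*(-63) = -1 - 63/2 = -65/2 ≈ -32.500)
d + a*(-128) = -73 - 65/2*(-128) = -73 + 4160 = 4087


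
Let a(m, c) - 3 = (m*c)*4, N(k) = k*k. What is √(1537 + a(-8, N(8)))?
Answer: 2*I*√127 ≈ 22.539*I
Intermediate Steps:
N(k) = k²
a(m, c) = 3 + 4*c*m (a(m, c) = 3 + (m*c)*4 = 3 + (c*m)*4 = 3 + 4*c*m)
√(1537 + a(-8, N(8))) = √(1537 + (3 + 4*8²*(-8))) = √(1537 + (3 + 4*64*(-8))) = √(1537 + (3 - 2048)) = √(1537 - 2045) = √(-508) = 2*I*√127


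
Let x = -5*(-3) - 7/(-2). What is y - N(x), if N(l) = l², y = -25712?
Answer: -104217/4 ≈ -26054.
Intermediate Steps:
x = 37/2 (x = 15 - 7*(-½) = 15 + 7/2 = 37/2 ≈ 18.500)
y - N(x) = -25712 - (37/2)² = -25712 - 1*1369/4 = -25712 - 1369/4 = -104217/4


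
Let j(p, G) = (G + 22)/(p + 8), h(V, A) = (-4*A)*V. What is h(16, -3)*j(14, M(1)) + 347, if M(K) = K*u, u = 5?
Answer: 6409/11 ≈ 582.64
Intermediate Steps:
h(V, A) = -4*A*V
M(K) = 5*K (M(K) = K*5 = 5*K)
j(p, G) = (22 + G)/(8 + p)
h(16, -3)*j(14, M(1)) + 347 = (-4*(-3)*16)*((22 + 5*1)/(8 + 14)) + 347 = 192*((22 + 5)/22) + 347 = 192*((1/22)*27) + 347 = 192*(27/22) + 347 = 2592/11 + 347 = 6409/11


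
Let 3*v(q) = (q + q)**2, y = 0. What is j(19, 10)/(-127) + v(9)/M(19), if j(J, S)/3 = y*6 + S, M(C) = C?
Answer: 13146/2413 ≈ 5.4480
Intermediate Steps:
v(q) = 4*q**2/3 (v(q) = (q + q)**2/3 = (2*q)**2/3 = (4*q**2)/3 = 4*q**2/3)
j(J, S) = 3*S (j(J, S) = 3*(0*6 + S) = 3*(0 + S) = 3*S)
j(19, 10)/(-127) + v(9)/M(19) = (3*10)/(-127) + ((4/3)*9**2)/19 = 30*(-1/127) + ((4/3)*81)*(1/19) = -30/127 + 108*(1/19) = -30/127 + 108/19 = 13146/2413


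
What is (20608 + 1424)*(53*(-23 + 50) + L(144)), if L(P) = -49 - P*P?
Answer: -426407328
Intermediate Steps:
L(P) = -49 - P**2
(20608 + 1424)*(53*(-23 + 50) + L(144)) = (20608 + 1424)*(53*(-23 + 50) + (-49 - 1*144**2)) = 22032*(53*27 + (-49 - 1*20736)) = 22032*(1431 + (-49 - 20736)) = 22032*(1431 - 20785) = 22032*(-19354) = -426407328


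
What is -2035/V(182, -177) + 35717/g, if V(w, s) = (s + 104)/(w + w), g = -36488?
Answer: 27025513779/2663624 ≈ 10146.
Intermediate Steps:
V(w, s) = (104 + s)/(2*w) (V(w, s) = (104 + s)/((2*w)) = (104 + s)*(1/(2*w)) = (104 + s)/(2*w))
-2035/V(182, -177) + 35717/g = -2035*364/(104 - 177) + 35717/(-36488) = -2035/((1/2)*(1/182)*(-73)) + 35717*(-1/36488) = -2035/(-73/364) - 35717/36488 = -2035*(-364/73) - 35717/36488 = 740740/73 - 35717/36488 = 27025513779/2663624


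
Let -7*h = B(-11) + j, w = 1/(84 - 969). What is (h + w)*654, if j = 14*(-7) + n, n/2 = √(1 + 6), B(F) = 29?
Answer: 13310644/2065 - 1308*√7/7 ≈ 5951.5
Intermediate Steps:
n = 2*√7 (n = 2*√(1 + 6) = 2*√7 ≈ 5.2915)
w = -1/885 (w = 1/(-885) = -1/885 ≈ -0.0011299)
j = -98 + 2*√7 (j = 14*(-7) + 2*√7 = -98 + 2*√7 ≈ -92.708)
h = 69/7 - 2*√7/7 (h = -(29 + (-98 + 2*√7))/7 = -(-69 + 2*√7)/7 = 69/7 - 2*√7/7 ≈ 9.1012)
(h + w)*654 = ((69/7 - 2*√7/7) - 1/885)*654 = (61058/6195 - 2*√7/7)*654 = 13310644/2065 - 1308*√7/7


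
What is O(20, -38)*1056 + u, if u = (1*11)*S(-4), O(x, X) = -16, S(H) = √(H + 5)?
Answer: -16885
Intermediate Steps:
S(H) = √(5 + H)
u = 11 (u = (1*11)*√(5 - 4) = 11*√1 = 11*1 = 11)
O(20, -38)*1056 + u = -16*1056 + 11 = -16896 + 11 = -16885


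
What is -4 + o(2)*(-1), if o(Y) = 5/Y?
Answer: -13/2 ≈ -6.5000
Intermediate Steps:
-4 + o(2)*(-1) = -4 + (5/2)*(-1) = -4 - 5/2 = -13/2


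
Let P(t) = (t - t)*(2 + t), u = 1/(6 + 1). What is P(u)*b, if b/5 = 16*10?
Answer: 0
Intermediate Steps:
u = 1/7 ≈ 0.14286
P(t) = 0 (P(t) = 0*(2 + t) = 0)
b = 800 (b = 5*(16*10) = 5*160 = 800)
P(u)*b = 0*800 = 0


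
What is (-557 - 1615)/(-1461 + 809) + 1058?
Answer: 172997/163 ≈ 1061.3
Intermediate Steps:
(-557 - 1615)/(-1461 + 809) + 1058 = -2172/(-652) + 1058 = -2172*(-1/652) + 1058 = 543/163 + 1058 = 172997/163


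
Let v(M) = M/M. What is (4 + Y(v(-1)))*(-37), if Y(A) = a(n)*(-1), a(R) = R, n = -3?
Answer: -259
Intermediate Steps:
v(M) = 1
Y(A) = 3 (Y(A) = -3*(-1) = 3)
(4 + Y(v(-1)))*(-37) = (4 + 3)*(-37) = 7*(-37) = -259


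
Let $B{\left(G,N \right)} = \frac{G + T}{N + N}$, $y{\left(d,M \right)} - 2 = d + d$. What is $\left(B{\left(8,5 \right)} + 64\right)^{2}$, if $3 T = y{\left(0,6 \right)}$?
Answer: $\frac{946729}{225} \approx 4207.7$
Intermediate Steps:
$y{\left(d,M \right)} = 2 + 2 d$ ($y{\left(d,M \right)} = 2 + \left(d + d\right) = 2 + 2 d$)
$T = \frac{2}{3}$ ($T = \frac{2 + 2 \cdot 0}{3} = \frac{2 + 0}{3} = \frac{1}{3} \cdot 2 = \frac{2}{3} \approx 0.66667$)
$B{\left(G,N \right)} = \frac{\frac{2}{3} + G}{2 N}$ ($B{\left(G,N \right)} = \frac{G + \frac{2}{3}}{N + N} = \frac{\frac{2}{3} + G}{2 N}$)
$\left(B{\left(8,5 \right)} + 64\right)^{2} = \left(\frac{2 + 3 \cdot 8}{6 \cdot 5} + 64\right)^{2} = \left(\frac{1}{6} \cdot \frac{1}{5} \left(2 + 24\right) + 64\right)^{2} = \left(\frac{1}{6} \cdot \frac{1}{5} \cdot 26 + 64\right)^{2} = \left(\frac{13}{15} + 64\right)^{2} = \left(\frac{973}{15}\right)^{2} = \frac{946729}{225}$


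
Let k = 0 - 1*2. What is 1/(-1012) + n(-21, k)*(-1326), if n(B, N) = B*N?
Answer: -56360305/1012 ≈ -55692.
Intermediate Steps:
k = -2 (k = 0 - 2 = -2)
1/(-1012) + n(-21, k)*(-1326) = 1/(-1012) - 21*(-2)*(-1326) = -1/1012 + 42*(-1326) = -1/1012 - 55692 = -56360305/1012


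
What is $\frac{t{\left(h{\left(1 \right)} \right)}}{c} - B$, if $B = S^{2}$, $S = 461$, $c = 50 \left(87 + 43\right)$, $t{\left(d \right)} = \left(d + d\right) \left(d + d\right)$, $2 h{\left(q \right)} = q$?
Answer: $- \frac{1381386499}{6500} \approx -2.1252 \cdot 10^{5}$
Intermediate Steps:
$h{\left(q \right)} = \frac{q}{2}$
$t{\left(d \right)} = 4 d^{2}$ ($t{\left(d \right)} = 2 d 2 d = 4 d^{2}$)
$c = 6500$ ($c = 50 \cdot 130 = 6500$)
$B = 212521$ ($B = 461^{2} = 212521$)
$\frac{t{\left(h{\left(1 \right)} \right)}}{c} - B = \frac{4 \left(\frac{1}{2} \cdot 1\right)^{2}}{6500} - 212521 = \frac{4}{4} \cdot \frac{1}{6500} - 212521 = 4 \cdot \frac{1}{4} \cdot \frac{1}{6500} - 212521 = 1 \cdot \frac{1}{6500} - 212521 = \frac{1}{6500} - 212521 = - \frac{1381386499}{6500}$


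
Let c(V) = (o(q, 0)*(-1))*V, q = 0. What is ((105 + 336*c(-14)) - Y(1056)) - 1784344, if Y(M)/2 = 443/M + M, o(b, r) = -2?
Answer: -948161195/528 ≈ -1.7958e+6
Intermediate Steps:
Y(M) = 2*M + 886/M (Y(M) = 2*(443/M + M) = 2*(M + 443/M) = 2*M + 886/M)
c(V) = 2*V (c(V) = (-2*(-1))*V = 2*V)
((105 + 336*c(-14)) - Y(1056)) - 1784344 = ((105 + 336*(2*(-14))) - (2*1056 + 886/1056)) - 1784344 = ((105 + 336*(-28)) - (2112 + 886*(1/1056))) - 1784344 = ((105 - 9408) - (2112 + 443/528)) - 1784344 = (-9303 - 1*1115579/528) - 1784344 = (-9303 - 1115579/528) - 1784344 = -6027563/528 - 1784344 = -948161195/528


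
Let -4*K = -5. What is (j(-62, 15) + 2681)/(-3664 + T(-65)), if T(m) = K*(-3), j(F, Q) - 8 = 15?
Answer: -10816/14671 ≈ -0.73724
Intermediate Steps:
K = 5/4 (K = -¼*(-5) = 5/4 ≈ 1.2500)
j(F, Q) = 23 (j(F, Q) = 8 + 15 = 23)
T(m) = -15/4 (T(m) = (5/4)*(-3) = -15/4)
(j(-62, 15) + 2681)/(-3664 + T(-65)) = (23 + 2681)/(-3664 - 15/4) = 2704/(-14671/4) = 2704*(-4/14671) = -10816/14671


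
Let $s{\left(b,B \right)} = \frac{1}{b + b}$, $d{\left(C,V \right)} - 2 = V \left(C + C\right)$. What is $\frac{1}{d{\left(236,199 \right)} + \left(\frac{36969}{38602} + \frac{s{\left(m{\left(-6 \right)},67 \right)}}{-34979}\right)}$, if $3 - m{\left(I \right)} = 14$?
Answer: $\frac{7426426469}{697571350505401} \approx 1.0646 \cdot 10^{-5}$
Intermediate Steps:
$m{\left(I \right)} = -11$ ($m{\left(I \right)} = 3 - 14 = -11$)
$d{\left(C,V \right)} = 2 + 2 C V$ ($d{\left(C,V \right)} = 2 + V \left(C + C\right) = 2 + V 2 C = 2 + 2 C V$)
$s{\left(b,B \right)} = \frac{1}{2 b}$
$\frac{1}{d{\left(236,199 \right)} + \left(\frac{36969}{38602} + \frac{s{\left(m{\left(-6 \right)},67 \right)}}{-34979}\right)} = \frac{1}{\left(2 + 2 \cdot 236 \cdot 199\right) + \left(\frac{36969}{38602} + \frac{\frac{1}{2} \frac{1}{-11}}{-34979}\right)} = \frac{1}{\left(2 + 93928\right) + \left(36969 \cdot \frac{1}{38602} + \frac{1}{2} \left(- \frac{1}{11}\right) \left(- \frac{1}{34979}\right)\right)} = \frac{1}{93930 + \left(\frac{36969}{38602} - - \frac{1}{769538}\right)} = \frac{1}{93930 + \left(\frac{36969}{38602} + \frac{1}{769538}\right)} = \frac{1}{93930 + \frac{7112272231}{7426426469}} = \frac{1}{\frac{697571350505401}{7426426469}} = \frac{7426426469}{697571350505401}$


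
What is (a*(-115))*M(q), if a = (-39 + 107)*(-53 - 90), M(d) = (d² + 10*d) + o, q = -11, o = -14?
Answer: -3354780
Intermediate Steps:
M(d) = -14 + d² + 10*d (M(d) = (d² + 10*d) - 14 = -14 + d² + 10*d)
a = -9724 (a = 68*(-143) = -9724)
(a*(-115))*M(q) = (-9724*(-115))*(-14 + (-11)² + 10*(-11)) = 1118260*(-14 + 121 - 110) = 1118260*(-3) = -3354780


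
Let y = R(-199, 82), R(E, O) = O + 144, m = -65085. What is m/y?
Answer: -65085/226 ≈ -287.99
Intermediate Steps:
R(E, O) = 144 + O
y = 226 (y = 144 + 82 = 226)
m/y = -65085/226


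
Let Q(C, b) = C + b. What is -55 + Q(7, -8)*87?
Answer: -142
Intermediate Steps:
-55 + Q(7, -8)*87 = -55 + (7 - 8)*87 = -55 - 1*87 = -55 - 87 = -142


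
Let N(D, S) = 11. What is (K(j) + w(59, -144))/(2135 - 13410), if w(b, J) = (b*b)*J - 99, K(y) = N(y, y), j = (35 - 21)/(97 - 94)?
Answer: 501352/11275 ≈ 44.466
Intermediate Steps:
j = 14/3 ≈ 4.6667
K(y) = 11
w(b, J) = -99 + J*b² (w(b, J) = b²*J - 99 = J*b² - 99 = -99 + J*b²)
(K(j) + w(59, -144))/(2135 - 13410) = (11 + (-99 - 144*59²))/(2135 - 13410) = (11 + (-99 - 144*3481))/(-11275) = (11 + (-99 - 501264))*(-1/11275) = (11 - 501363)*(-1/11275) = -501352*(-1/11275) = 501352/11275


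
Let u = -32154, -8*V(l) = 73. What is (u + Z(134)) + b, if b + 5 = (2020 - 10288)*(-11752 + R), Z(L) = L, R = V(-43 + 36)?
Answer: 194417913/2 ≈ 9.7209e+7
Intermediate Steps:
V(l) = -73/8 (V(l) = -⅛*73 = -73/8)
R = -73/8 ≈ -9.1250
b = 194481953/2 (b = -5 + (2020 - 10288)*(-11752 - 73/8) = -5 - 8268*(-94089/8) = -5 + 194481963/2 = 194481953/2 ≈ 9.7241e+7)
(u + Z(134)) + b = (-32154 + 134) + 194481953/2 = -32020 + 194481953/2 = 194417913/2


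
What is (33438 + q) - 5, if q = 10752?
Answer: 44185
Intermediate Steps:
(33438 + q) - 5 = (33438 + 10752) - 5 = 44190 - 5 = 44185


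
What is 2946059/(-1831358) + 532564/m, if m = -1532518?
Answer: -2745101894237/1403294549722 ≈ -1.9562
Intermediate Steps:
2946059/(-1831358) + 532564/m = 2946059/(-1831358) + 532564/(-1532518) = 2946059*(-1/1831358) + 532564*(-1/1532518) = -2946059/1831358 - 266282/766259 = -2745101894237/1403294549722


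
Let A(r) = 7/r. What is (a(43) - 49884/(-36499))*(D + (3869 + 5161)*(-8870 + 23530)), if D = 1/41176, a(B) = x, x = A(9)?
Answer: 3839860374859419649/13525945416 ≈ 2.8389e+8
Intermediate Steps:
x = 7/9 ≈ 0.77778
a(B) = 7/9
D = 1/41176 ≈ 2.4286e-5
(a(43) - 49884/(-36499))*(D + (3869 + 5161)*(-8870 + 23530)) = (7/9 - 49884/(-36499))*(1/41176 + (3869 + 5161)*(-8870 + 23530)) = (7/9 - 49884*(-1/36499))*(1/41176 + 9030*14660) = (7/9 + 49884/36499)*(1/41176 + 132379800) = (704449/328491)*(5450870644801/41176) = 3839860374859419649/13525945416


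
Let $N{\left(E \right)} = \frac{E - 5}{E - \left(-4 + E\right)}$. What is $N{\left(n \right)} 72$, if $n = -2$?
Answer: $-126$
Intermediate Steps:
$N{\left(E \right)} = - \frac{5}{4} + \frac{E}{4}$ ($N{\left(E \right)} = \frac{-5 + E}{4} = \left(-5 + E\right) \frac{1}{4} = - \frac{5}{4} + \frac{E}{4}$)
$N{\left(n \right)} 72 = \left(- \frac{5}{4} + \frac{1}{4} \left(-2\right)\right) 72 = \left(- \frac{5}{4} - \frac{1}{2}\right) 72 = \left(- \frac{7}{4}\right) 72 = -126$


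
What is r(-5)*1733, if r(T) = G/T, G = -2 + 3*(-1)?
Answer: 1733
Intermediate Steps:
G = -5 (G = -2 - 3 = -5)
r(T) = -5/T
r(-5)*1733 = -5/(-5)*1733 = -5*(-⅕)*1733 = 1*1733 = 1733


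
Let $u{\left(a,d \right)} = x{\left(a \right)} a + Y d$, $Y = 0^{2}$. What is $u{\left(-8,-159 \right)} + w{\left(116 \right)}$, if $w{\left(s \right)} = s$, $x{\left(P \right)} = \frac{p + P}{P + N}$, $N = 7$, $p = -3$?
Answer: $28$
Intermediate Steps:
$x{\left(P \right)} = \frac{-3 + P}{7 + P}$ ($x{\left(P \right)} = \frac{-3 + P}{P + 7} = \frac{-3 + P}{7 + P}$)
$Y = 0$
$u{\left(a,d \right)} = \frac{a \left(-3 + a\right)}{7 + a}$ ($u{\left(a,d \right)} = \frac{-3 + a}{7 + a} a + 0 d = \frac{a \left(-3 + a\right)}{7 + a} + 0 = \frac{a \left(-3 + a\right)}{7 + a}$)
$u{\left(-8,-159 \right)} + w{\left(116 \right)} = - \frac{8 \left(-3 - 8\right)}{7 - 8} + 116 = \left(-8\right) \frac{1}{-1} \left(-11\right) + 116 = \left(-8\right) \left(-1\right) \left(-11\right) + 116 = -88 + 116 = 28$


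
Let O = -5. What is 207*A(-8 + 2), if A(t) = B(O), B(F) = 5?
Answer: 1035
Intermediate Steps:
A(t) = 5
207*A(-8 + 2) = 207*5 = 1035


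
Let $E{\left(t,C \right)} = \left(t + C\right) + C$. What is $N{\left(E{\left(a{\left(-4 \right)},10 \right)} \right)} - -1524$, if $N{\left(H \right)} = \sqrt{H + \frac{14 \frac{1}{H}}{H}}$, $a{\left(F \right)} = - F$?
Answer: $1524 + \frac{\sqrt{13838}}{24} \approx 1528.9$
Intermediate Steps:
$E{\left(t,C \right)} = t + 2 C$ ($E{\left(t,C \right)} = \left(C + t\right) + C = t + 2 C$)
$N{\left(H \right)} = \sqrt{H + \frac{14}{H^{2}}}$
$N{\left(E{\left(a{\left(-4 \right)},10 \right)} \right)} - -1524 = \sqrt{\left(\left(-1\right) \left(-4\right) + 2 \cdot 10\right) + \frac{14}{\left(\left(-1\right) \left(-4\right) + 2 \cdot 10\right)^{2}}} - -1524 = \sqrt{\left(4 + 20\right) + \frac{14}{\left(4 + 20\right)^{2}}} + 1524 = \sqrt{24 + \frac{14}{576}} + 1524 = \sqrt{24 + 14 \cdot \frac{1}{576}} + 1524 = \sqrt{24 + \frac{7}{288}} + 1524 = \sqrt{\frac{6919}{288}} + 1524 = \frac{\sqrt{13838}}{24} + 1524 = 1524 + \frac{\sqrt{13838}}{24}$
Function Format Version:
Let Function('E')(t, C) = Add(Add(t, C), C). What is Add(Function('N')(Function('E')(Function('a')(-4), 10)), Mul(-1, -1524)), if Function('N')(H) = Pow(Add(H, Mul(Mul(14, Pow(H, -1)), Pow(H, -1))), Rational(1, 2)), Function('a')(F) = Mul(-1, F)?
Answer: Add(1524, Mul(Rational(1, 24), Pow(13838, Rational(1, 2)))) ≈ 1528.9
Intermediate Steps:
Function('E')(t, C) = Add(t, Mul(2, C)) (Function('E')(t, C) = Add(Add(C, t), C) = Add(t, Mul(2, C)))
Function('N')(H) = Pow(Add(H, Mul(14, Pow(H, -2))), Rational(1, 2))
Add(Function('N')(Function('E')(Function('a')(-4), 10)), Mul(-1, -1524)) = Add(Pow(Add(Add(Mul(-1, -4), Mul(2, 10)), Mul(14, Pow(Add(Mul(-1, -4), Mul(2, 10)), -2))), Rational(1, 2)), Mul(-1, -1524)) = Add(Pow(Add(Add(4, 20), Mul(14, Pow(Add(4, 20), -2))), Rational(1, 2)), 1524) = Add(Pow(Add(24, Mul(14, Pow(24, -2))), Rational(1, 2)), 1524) = Add(Pow(Add(24, Mul(14, Rational(1, 576))), Rational(1, 2)), 1524) = Add(Pow(Add(24, Rational(7, 288)), Rational(1, 2)), 1524) = Add(Pow(Rational(6919, 288), Rational(1, 2)), 1524) = Add(Mul(Rational(1, 24), Pow(13838, Rational(1, 2))), 1524) = Add(1524, Mul(Rational(1, 24), Pow(13838, Rational(1, 2))))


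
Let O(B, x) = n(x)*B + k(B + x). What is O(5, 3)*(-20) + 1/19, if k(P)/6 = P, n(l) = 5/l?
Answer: -64217/57 ≈ -1126.6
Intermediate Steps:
k(P) = 6*P
O(B, x) = 6*B + 6*x + 5*B/x (O(B, x) = (5/x)*B + 6*(B + x) = 5*B/x + (6*B + 6*x) = 6*B + 6*x + 5*B/x)
O(5, 3)*(-20) + 1/19 = ((5*5 + 6*3*(5 + 3))/3)*(-20) + 1/19 = ((25 + 6*3*8)/3)*(-20) + 1/19 = ((25 + 144)/3)*(-20) + 1/19 = ((⅓)*169)*(-20) + 1/19 = (169/3)*(-20) + 1/19 = -3380/3 + 1/19 = -64217/57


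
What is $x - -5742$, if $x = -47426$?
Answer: $-41684$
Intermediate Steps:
$x - -5742 = -47426 - -5742 = -47426 + 5742 = -41684$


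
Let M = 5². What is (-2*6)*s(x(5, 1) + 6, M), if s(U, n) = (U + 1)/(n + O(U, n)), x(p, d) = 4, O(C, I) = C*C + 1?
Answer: -22/21 ≈ -1.0476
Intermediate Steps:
O(C, I) = 1 + C² (O(C, I) = C² + 1 = 1 + C²)
M = 25
s(U, n) = (1 + U)/(1 + n + U²) (s(U, n) = (U + 1)/(n + (1 + U²)) = (1 + U)/(1 + n + U²))
(-2*6)*s(x(5, 1) + 6, M) = (-2*6)*((1 + (4 + 6))/(1 + 25 + (4 + 6)²)) = -12*(1 + 10)/(1 + 25 + 10²) = -12*11/(1 + 25 + 100) = -12*11/126 = -22/21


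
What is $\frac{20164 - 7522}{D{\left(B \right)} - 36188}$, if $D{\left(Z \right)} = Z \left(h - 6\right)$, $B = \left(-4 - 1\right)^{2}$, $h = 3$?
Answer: $- \frac{12642}{36263} \approx -0.34862$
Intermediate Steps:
$B = 25$ ($B = \left(-5\right)^{2} = 25$)
$D{\left(Z \right)} = - 3 Z$ ($D{\left(Z \right)} = Z \left(3 - 6\right) = Z \left(-3\right) = - 3 Z$)
$\frac{20164 - 7522}{D{\left(B \right)} - 36188} = \frac{20164 - 7522}{\left(-3\right) 25 - 36188} = \frac{12642}{-75 - 36188} = \frac{12642}{-36263} = 12642 \left(- \frac{1}{36263}\right) = - \frac{12642}{36263}$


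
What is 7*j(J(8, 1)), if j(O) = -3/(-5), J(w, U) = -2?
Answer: 21/5 ≈ 4.2000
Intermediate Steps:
j(O) = 3/5 (j(O) = -3*(-1/5) = 3/5)
7*j(J(8, 1)) = 7*(3/5) = 21/5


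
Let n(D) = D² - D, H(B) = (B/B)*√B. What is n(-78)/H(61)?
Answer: 6162*√61/61 ≈ 788.96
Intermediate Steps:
H(B) = √B (H(B) = 1*√B = √B)
n(-78)/H(61) = (-78*(-1 - 78))/(√61) = (-78*(-79))*(√61/61) = 6162*(√61/61) = 6162*√61/61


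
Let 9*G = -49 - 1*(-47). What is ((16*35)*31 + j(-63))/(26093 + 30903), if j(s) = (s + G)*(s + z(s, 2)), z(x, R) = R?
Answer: 190949/512964 ≈ 0.37225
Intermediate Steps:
G = -2/9 (G = (-49 - 1*(-47))/9 = (-49 + 47)/9 = (1/9)*(-2) = -2/9 ≈ -0.22222)
j(s) = (2 + s)*(-2/9 + s) (j(s) = (s - 2/9)*(s + 2) = (-2/9 + s)*(2 + s) = (2 + s)*(-2/9 + s))
((16*35)*31 + j(-63))/(26093 + 30903) = ((16*35)*31 + (-4/9 + (-63)**2 + (16/9)*(-63)))/(26093 + 30903) = (560*31 + (-4/9 + 3969 - 112))/56996 = (17360 + 34709/9)*(1/56996) = (190949/9)*(1/56996) = 190949/512964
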